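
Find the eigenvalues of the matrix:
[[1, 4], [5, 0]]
λ = -4 and λ = 5

Characteristic equation: det(A - λI) = 0
λ² - (trace)λ + (det) = 0
λ² - (1)λ + (-20) = 0
λ² - 1λ - 20 = 0
Solving: λ = -4, 5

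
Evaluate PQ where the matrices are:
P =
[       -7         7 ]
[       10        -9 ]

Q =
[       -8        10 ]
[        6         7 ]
PQ =
[       98       -21 ]
[     -134        37 ]

Matrix multiplication: (PQ)[i][j] = sum over k of P[i][k] * Q[k][j].
  (PQ)[0][0] = (-7)*(-8) + (7)*(6) = 98
  (PQ)[0][1] = (-7)*(10) + (7)*(7) = -21
  (PQ)[1][0] = (10)*(-8) + (-9)*(6) = -134
  (PQ)[1][1] = (10)*(10) + (-9)*(7) = 37
PQ =
[       98       -21 ]
[     -134        37 ]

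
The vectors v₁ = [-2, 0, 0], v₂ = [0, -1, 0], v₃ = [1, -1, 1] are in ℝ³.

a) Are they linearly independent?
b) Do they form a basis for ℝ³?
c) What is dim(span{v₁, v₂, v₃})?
Yes independent, yes basis, dim = 3

Stack v₁, v₂, v₃ as rows of a 3×3 matrix.
[[-2, 0, 0]; [0, -1, 0]; [1, -1, 1]] is already lower triangular with nonzero diagonal entries (-2, -1, 1), so its determinant is the product of the diagonal entries, det = (-2)·(-1)·(1) = 2 ≠ 0, and the rows are linearly independent.
Three linearly independent vectors in ℝ³ form a basis for ℝ³, so dim(span{v₁,v₂,v₃}) = 3.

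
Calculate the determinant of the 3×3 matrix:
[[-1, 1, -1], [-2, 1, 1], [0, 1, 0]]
3

Expansion along first row:
det = -1·det([[1,1],[1,0]]) - 1·det([[-2,1],[0,0]]) + -1·det([[-2,1],[0,1]])
    = -1·(1·0 - 1·1) - 1·(-2·0 - 1·0) + -1·(-2·1 - 1·0)
    = -1·-1 - 1·0 + -1·-2
    = 1 + 0 + 2 = 3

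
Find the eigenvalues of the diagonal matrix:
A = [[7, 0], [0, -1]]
λ₁ = 7, λ₂ = -1

The characteristic polynomial of A is det(A - λI) = (7 - λ)(-1 - λ) = 0.
The roots are λ = 7 and λ = -1, so the eigenvalues are the diagonal entries.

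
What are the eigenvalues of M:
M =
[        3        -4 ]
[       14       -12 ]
λ = -5, -4

Solve det(M - λI) = 0. For a 2×2 matrix the characteristic equation is λ² - (trace)λ + det = 0.
trace(M) = a + d = 3 - 12 = -9.
det(M) = a*d - b*c = (3)*(-12) - (-4)*(14) = -36 + 56 = 20.
Characteristic equation: λ² - (-9)λ + (20) = 0.
Discriminant = (-9)² - 4*(20) = 81 - 80 = 1.
λ = (-9 ± √1) / 2 = (-9 ± 1) / 2 = -5, -4.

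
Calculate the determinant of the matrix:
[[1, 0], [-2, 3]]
3

For a 2×2 matrix [[a, b], [c, d]], det = ad - bc
det = (1)(3) - (0)(-2) = 3 - 0 = 3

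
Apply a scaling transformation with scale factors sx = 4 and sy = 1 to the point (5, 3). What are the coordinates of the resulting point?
(20, 3)

Scaling matrix:
[[4, 0], [0, 1]]
Result: (5 × 4, 3 × 1) = (20, 3)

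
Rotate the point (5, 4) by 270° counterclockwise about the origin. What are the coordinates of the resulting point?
(4, -5)

Rotation matrix R(θ) = [[cos θ, -sin θ], [sin θ, cos θ]]; for θ = 270°:
R = [[0, 1], [-1, 0]]
Result: R × [5, 4]ᵀ = [0·5 + (1)·4, -1·5 + (0)·4]ᵀ = (4, -5)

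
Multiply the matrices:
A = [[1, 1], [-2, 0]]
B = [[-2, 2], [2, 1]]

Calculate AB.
[[0, 3], [4, -4]]

Each entry (i,j) of AB = sum over k of A[i][k]*B[k][j].
(AB)[0][0] = (1)*(-2) + (1)*(2) = 0
(AB)[0][1] = (1)*(2) + (1)*(1) = 3
(AB)[1][0] = (-2)*(-2) + (0)*(2) = 4
(AB)[1][1] = (-2)*(2) + (0)*(1) = -4
AB = [[0, 3], [4, -4]]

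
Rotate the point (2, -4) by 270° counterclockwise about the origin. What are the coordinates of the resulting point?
(-4, -2)

Rotation matrix R(θ) = [[cos θ, -sin θ], [sin θ, cos θ]]; for θ = 270°:
R = [[0, 1], [-1, 0]]
Result: R × [2, -4]ᵀ = [0·2 + (1)·-4, -1·2 + (0)·-4]ᵀ = (-4, -2)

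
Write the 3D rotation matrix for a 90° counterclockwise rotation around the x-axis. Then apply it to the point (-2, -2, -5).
R = [[1, 0, 0], [0, 0, -1], [0, 1, 0]]; R·(-2, -2, -5) = (-2, 5, -2)

Rotation matrix for 90° around x-axis:
cos(90°) = 0, sin(90°) = 1
R = [[1, 0, 0], [0, 0, -1], [0, 1, 0]]
Apply to (-2, -2, -5): R·[-2, -2, -5]ᵀ = (-2, 5, -2)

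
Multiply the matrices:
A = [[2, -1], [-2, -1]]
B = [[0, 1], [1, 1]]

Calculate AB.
[[-1, 1], [-1, -3]]

Each entry (i,j) of AB = sum over k of A[i][k]*B[k][j].
(AB)[0][0] = (2)*(0) + (-1)*(1) = -1
(AB)[0][1] = (2)*(1) + (-1)*(1) = 1
(AB)[1][0] = (-2)*(0) + (-1)*(1) = -1
(AB)[1][1] = (-2)*(1) + (-1)*(1) = -3
AB = [[-1, 1], [-1, -3]]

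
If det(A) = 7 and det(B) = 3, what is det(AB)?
21

Use the multiplicative property of determinants: det(AB) = det(A)*det(B).
det(AB) = (7)*(3) = 21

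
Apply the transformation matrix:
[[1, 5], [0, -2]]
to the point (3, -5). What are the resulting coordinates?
(-22, 10)

Matrix multiplication:
[[1, 5], [0, -2]] × [3, -5]ᵀ
= [1×3 + 5×-5, 0×3 + -2×-5]ᵀ
= [-22.0000, 10.0000]ᵀ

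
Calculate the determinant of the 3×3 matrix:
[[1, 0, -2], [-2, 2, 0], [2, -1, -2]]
0

Expansion along first row:
det = 1·det([[2,0],[-1,-2]]) - 0·det([[-2,0],[2,-2]]) + -2·det([[-2,2],[2,-1]])
    = 1·(2·-2 - 0·-1) - 0·(-2·-2 - 0·2) + -2·(-2·-1 - 2·2)
    = 1·-4 - 0·4 + -2·-2
    = -4 + 0 + 4 = 0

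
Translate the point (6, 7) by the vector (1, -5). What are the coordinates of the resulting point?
(7, 2)

Translation by (1, -5):
x' = 6 + 1 = 7
y' = 7 + -5 = 2
Homogeneous matrix: [[1, 0, 1], [0, 1, -5], [0, 0, 1]]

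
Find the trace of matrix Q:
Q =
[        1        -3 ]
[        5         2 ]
tr(Q) = 1 + 2 = 3

The trace of a square matrix is the sum of its diagonal entries.
Diagonal entries of Q: Q[0][0] = 1, Q[1][1] = 2.
tr(Q) = 1 + 2 = 3.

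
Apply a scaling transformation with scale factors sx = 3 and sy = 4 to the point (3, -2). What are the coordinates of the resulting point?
(9, -8)

Scaling matrix:
[[3, 0], [0, 4]]
Result: (3 × 3, -2 × 4) = (9, -8)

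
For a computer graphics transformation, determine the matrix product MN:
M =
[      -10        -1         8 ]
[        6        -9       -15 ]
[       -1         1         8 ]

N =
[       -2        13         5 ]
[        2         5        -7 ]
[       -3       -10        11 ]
MN =
[       -6      -215        45 ]
[       15       183       -72 ]
[      -20       -88        76 ]

Matrix multiplication: (MN)[i][j] = sum over k of M[i][k] * N[k][j].
  (MN)[0][0] = (-10)*(-2) + (-1)*(2) + (8)*(-3) = -6
  (MN)[0][1] = (-10)*(13) + (-1)*(5) + (8)*(-10) = -215
  (MN)[0][2] = (-10)*(5) + (-1)*(-7) + (8)*(11) = 45
  (MN)[1][0] = (6)*(-2) + (-9)*(2) + (-15)*(-3) = 15
  (MN)[1][1] = (6)*(13) + (-9)*(5) + (-15)*(-10) = 183
  (MN)[1][2] = (6)*(5) + (-9)*(-7) + (-15)*(11) = -72
  (MN)[2][0] = (-1)*(-2) + (1)*(2) + (8)*(-3) = -20
  (MN)[2][1] = (-1)*(13) + (1)*(5) + (8)*(-10) = -88
  (MN)[2][2] = (-1)*(5) + (1)*(-7) + (8)*(11) = 76
MN =
[       -6      -215        45 ]
[       15       183       -72 ]
[      -20       -88        76 ]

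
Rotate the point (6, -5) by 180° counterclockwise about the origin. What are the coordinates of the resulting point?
(-6, 5)

Rotation matrix R(θ) = [[cos θ, -sin θ], [sin θ, cos θ]]; for θ = 180°:
R = [[-1, 0], [0, -1]]
Result: R × [6, -5]ᵀ = [-1·6 + (0)·-5, 0·6 + (-1)·-5]ᵀ = (-6, 5)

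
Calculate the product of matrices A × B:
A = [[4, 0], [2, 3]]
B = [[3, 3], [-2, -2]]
[[12, 12], [0, 0]]

Matrix multiplication:
C[0][0] = 4×3 + 0×-2 = 12
C[0][1] = 4×3 + 0×-2 = 12
C[1][0] = 2×3 + 3×-2 = 0
C[1][1] = 2×3 + 3×-2 = 0
Result: [[12, 12], [0, 0]]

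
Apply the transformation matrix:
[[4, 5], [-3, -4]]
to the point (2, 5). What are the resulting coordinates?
(33, -26)

Matrix multiplication:
[[4, 5], [-3, -4]] × [2, 5]ᵀ
= [4×2 + 5×5, -3×2 + -4×5]ᵀ
= [33.0000, -26.0000]ᵀ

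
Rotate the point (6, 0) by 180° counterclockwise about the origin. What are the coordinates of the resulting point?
(-6, 0)

Rotation matrix R(θ) = [[cos θ, -sin θ], [sin θ, cos θ]]; for θ = 180°:
R = [[-1, 0], [0, -1]]
Result: R × [6, 0]ᵀ = [-1·6 + (0)·0, 0·6 + (-1)·0]ᵀ = (-6, 0)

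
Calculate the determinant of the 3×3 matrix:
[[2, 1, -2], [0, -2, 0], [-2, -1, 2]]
0

Expansion along first row:
det = 2·det([[-2,0],[-1,2]]) - 1·det([[0,0],[-2,2]]) + -2·det([[0,-2],[-2,-1]])
    = 2·(-2·2 - 0·-1) - 1·(0·2 - 0·-2) + -2·(0·-1 - -2·-2)
    = 2·-4 - 1·0 + -2·-4
    = -8 + 0 + 8 = 0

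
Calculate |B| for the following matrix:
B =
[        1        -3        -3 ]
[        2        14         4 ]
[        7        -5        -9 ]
det(B) = 80

Expand along row 0 (cofactor expansion): det(B) = a*(e*i - f*h) - b*(d*i - f*g) + c*(d*h - e*g), where the 3×3 is [[a, b, c], [d, e, f], [g, h, i]].
Minor M_00 = (14)*(-9) - (4)*(-5) = -126 + 20 = -106.
Minor M_01 = (2)*(-9) - (4)*(7) = -18 - 28 = -46.
Minor M_02 = (2)*(-5) - (14)*(7) = -10 - 98 = -108.
det(B) = (1)*(-106) - (-3)*(-46) + (-3)*(-108) = -106 - 138 + 324 = 80.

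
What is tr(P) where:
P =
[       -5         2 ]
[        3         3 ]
tr(P) = -5 + 3 = -2

The trace of a square matrix is the sum of its diagonal entries.
Diagonal entries of P: P[0][0] = -5, P[1][1] = 3.
tr(P) = -5 + 3 = -2.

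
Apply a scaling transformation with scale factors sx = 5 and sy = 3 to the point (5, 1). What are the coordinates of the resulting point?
(25, 3)

Scaling matrix:
[[5, 0], [0, 3]]
Result: (5 × 5, 1 × 3) = (25, 3)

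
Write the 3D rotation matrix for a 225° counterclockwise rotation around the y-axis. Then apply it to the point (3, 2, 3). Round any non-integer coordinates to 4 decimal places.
R = [[-√2/2, 0, -√2/2], [0, 1, 0], [√2/2, 0, -√2/2]]; R·(3, 2, 3) = (-4.2426, 2.0000, 0.0000)

Rotation matrix for 225° around y-axis:
cos(225°) = -√2/2, sin(225°) = -√2/2
R = [[-√2/2, 0, -√2/2], [0, 1, 0], [√2/2, 0, -√2/2]]
Apply to (3, 2, 3): R·[3, 2, 3]ᵀ = (-4.2426, 2.0000, 0.0000)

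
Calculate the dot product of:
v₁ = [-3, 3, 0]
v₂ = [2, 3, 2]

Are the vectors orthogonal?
3, No

The dot product is the sum of products of corresponding components.
v₁·v₂ = (-3)*(2) + (3)*(3) + (0)*(2) = -6 + 9 + 0 = 3.
Two vectors are orthogonal iff their dot product is 0; here the dot product is 3, so the vectors are not orthogonal.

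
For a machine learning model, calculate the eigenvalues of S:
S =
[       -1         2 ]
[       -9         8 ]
λ = 2, 5

Solve det(S - λI) = 0. For a 2×2 matrix the characteristic equation is λ² - (trace)λ + det = 0.
trace(S) = a + d = -1 + 8 = 7.
det(S) = a*d - b*c = (-1)*(8) - (2)*(-9) = -8 + 18 = 10.
Characteristic equation: λ² - (7)λ + (10) = 0.
Discriminant = (7)² - 4*(10) = 49 - 40 = 9.
λ = (7 ± √9) / 2 = (7 ± 3) / 2 = 2, 5.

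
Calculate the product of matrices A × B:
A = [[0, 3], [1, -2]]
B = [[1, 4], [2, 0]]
[[6, 0], [-3, 4]]

Matrix multiplication:
C[0][0] = 0×1 + 3×2 = 6
C[0][1] = 0×4 + 3×0 = 0
C[1][0] = 1×1 + -2×2 = -3
C[1][1] = 1×4 + -2×0 = 4
Result: [[6, 0], [-3, 4]]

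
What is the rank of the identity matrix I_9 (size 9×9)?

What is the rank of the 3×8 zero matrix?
rank(I_9) = 9, rank(0) = 0

The identity I_9 has 9 columns that are the standard basis vectors e_1, …, e_9. These are linearly independent, so all 9 columns are pivots and rank(I_9) = 9.
The 3×8 zero matrix has every entry zero, so every row is the zero row and there are no pivots; rank(0) = 0.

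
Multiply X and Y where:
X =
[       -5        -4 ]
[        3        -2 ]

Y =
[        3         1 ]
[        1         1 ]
XY =
[      -19        -9 ]
[        7         1 ]

Matrix multiplication: (XY)[i][j] = sum over k of X[i][k] * Y[k][j].
  (XY)[0][0] = (-5)*(3) + (-4)*(1) = -19
  (XY)[0][1] = (-5)*(1) + (-4)*(1) = -9
  (XY)[1][0] = (3)*(3) + (-2)*(1) = 7
  (XY)[1][1] = (3)*(1) + (-2)*(1) = 1
XY =
[      -19        -9 ]
[        7         1 ]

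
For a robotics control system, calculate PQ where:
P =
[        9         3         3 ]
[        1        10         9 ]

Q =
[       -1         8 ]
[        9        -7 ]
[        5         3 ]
PQ =
[       33        60 ]
[      134       -35 ]

Matrix multiplication: (PQ)[i][j] = sum over k of P[i][k] * Q[k][j].
  (PQ)[0][0] = (9)*(-1) + (3)*(9) + (3)*(5) = 33
  (PQ)[0][1] = (9)*(8) + (3)*(-7) + (3)*(3) = 60
  (PQ)[1][0] = (1)*(-1) + (10)*(9) + (9)*(5) = 134
  (PQ)[1][1] = (1)*(8) + (10)*(-7) + (9)*(3) = -35
PQ =
[       33        60 ]
[      134       -35 ]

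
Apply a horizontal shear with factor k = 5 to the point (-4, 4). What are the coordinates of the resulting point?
(16, 4)

Shear matrix for horizontal shear with factor k = 5:
[[1, 5], [0, 1]]
Result: (-4, 4) → (16, 4)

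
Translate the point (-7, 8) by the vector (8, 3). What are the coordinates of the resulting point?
(1, 11)

Translation by (8, 3):
x' = -7 + 8 = 1
y' = 8 + 3 = 11
Homogeneous matrix: [[1, 0, 8], [0, 1, 3], [0, 0, 1]]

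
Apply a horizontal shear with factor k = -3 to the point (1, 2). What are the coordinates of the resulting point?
(-5, 2)

Shear matrix for horizontal shear with factor k = -3:
[[1, -3], [0, 1]]
Result: (1, 2) → (-5, 2)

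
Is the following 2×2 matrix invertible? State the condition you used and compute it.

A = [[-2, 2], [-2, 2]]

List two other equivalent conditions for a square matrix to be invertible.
No, not invertible; det(A) = 0 (two rows are equal, so the rows are linearly dependent). Equivalent conditions (failing for this A): rank(A) < 2; Ax = 0 has non-trivial solutions; 0 is an eigenvalue; the columns are linearly dependent.

To check invertibility, compute det(A).
In this matrix, row 0 and the last row are identical, so one row is a scalar multiple of another and the rows are linearly dependent.
A matrix with linearly dependent rows has det = 0 and is not invertible.
Equivalent failed conditions:
- rank(A) < 2.
- Ax = 0 has non-trivial solutions.
- 0 is an eigenvalue.
- The columns are linearly dependent.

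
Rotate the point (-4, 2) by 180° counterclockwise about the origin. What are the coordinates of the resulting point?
(4, -2)

Rotation matrix R(θ) = [[cos θ, -sin θ], [sin θ, cos θ]]; for θ = 180°:
R = [[-1, 0], [0, -1]]
Result: R × [-4, 2]ᵀ = [-1·-4 + (0)·2, 0·-4 + (-1)·2]ᵀ = (4, -2)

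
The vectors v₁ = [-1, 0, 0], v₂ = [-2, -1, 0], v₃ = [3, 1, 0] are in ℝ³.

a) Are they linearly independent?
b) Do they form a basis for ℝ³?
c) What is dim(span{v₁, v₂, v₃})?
Not independent, not a basis, dim(span) = 2

Check whether v₃ can be written as a linear combination of v₁ and v₂.
v₃ = (-1)·v₁ + (-1)·v₂ = [3, 1, 0], so the three vectors are linearly dependent.
Thus they do not form a basis for ℝ³, and dim(span{v₁, v₂, v₃}) = 2 (spanned by v₁ and v₂).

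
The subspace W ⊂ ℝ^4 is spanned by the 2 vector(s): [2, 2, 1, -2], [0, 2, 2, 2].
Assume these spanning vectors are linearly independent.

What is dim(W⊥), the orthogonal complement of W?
dim(W⊥) = 2

For any subspace W of ℝ^n, dim(W) + dim(W⊥) = n (the whole-space dimension).
Here the given 2 vectors are linearly independent, so dim(W) = 2.
Thus dim(W⊥) = n - dim(W) = 4 - 2 = 2.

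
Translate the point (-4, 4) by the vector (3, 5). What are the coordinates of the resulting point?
(-1, 9)

Translation by (3, 5):
x' = -4 + 3 = -1
y' = 4 + 5 = 9
Homogeneous matrix: [[1, 0, 3], [0, 1, 5], [0, 0, 1]]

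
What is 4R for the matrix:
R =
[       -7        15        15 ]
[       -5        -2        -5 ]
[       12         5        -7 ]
4R =
[      -28        60        60 ]
[      -20        -8       -20 ]
[       48        20       -28 ]

Scalar multiplication is elementwise: (4R)[i][j] = 4 * R[i][j].
  (4R)[0][0] = 4 * (-7) = -28
  (4R)[0][1] = 4 * (15) = 60
  (4R)[0][2] = 4 * (15) = 60
  (4R)[1][0] = 4 * (-5) = -20
  (4R)[1][1] = 4 * (-2) = -8
  (4R)[1][2] = 4 * (-5) = -20
  (4R)[2][0] = 4 * (12) = 48
  (4R)[2][1] = 4 * (5) = 20
  (4R)[2][2] = 4 * (-7) = -28
4R =
[      -28        60        60 ]
[      -20        -8       -20 ]
[       48        20       -28 ]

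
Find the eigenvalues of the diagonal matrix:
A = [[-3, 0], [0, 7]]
λ₁ = -3, λ₂ = 7

The characteristic polynomial of A is det(A - λI) = (-3 - λ)(7 - λ) = 0.
The roots are λ = -3 and λ = 7, so the eigenvalues are the diagonal entries.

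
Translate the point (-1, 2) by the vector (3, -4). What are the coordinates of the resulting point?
(2, -2)

Translation by (3, -4):
x' = -1 + 3 = 2
y' = 2 + -4 = -2
Homogeneous matrix: [[1, 0, 3], [0, 1, -4], [0, 0, 1]]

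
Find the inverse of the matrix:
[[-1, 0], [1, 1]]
[[-1, 0], [1, 1]]

For [[a,b],[c,d]], inverse = (1/det)·[[d,-b],[-c,a]]
det = -1·1 - 0·1 = -1
Inverse = (1/-1)·[[1, 0], [-1, -1]]
        = [[-1, 0], [1, 1]]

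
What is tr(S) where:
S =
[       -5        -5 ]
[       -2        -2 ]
tr(S) = -5 - 2 = -7

The trace of a square matrix is the sum of its diagonal entries.
Diagonal entries of S: S[0][0] = -5, S[1][1] = -2.
tr(S) = -5 - 2 = -7.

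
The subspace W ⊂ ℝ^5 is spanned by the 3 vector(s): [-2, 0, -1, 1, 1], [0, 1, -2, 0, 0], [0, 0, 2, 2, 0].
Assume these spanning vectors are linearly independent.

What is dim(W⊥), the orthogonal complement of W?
dim(W⊥) = 2

For any subspace W of ℝ^n, dim(W) + dim(W⊥) = n (the whole-space dimension).
Here the given 3 vectors are linearly independent, so dim(W) = 3.
Thus dim(W⊥) = n - dim(W) = 5 - 3 = 2.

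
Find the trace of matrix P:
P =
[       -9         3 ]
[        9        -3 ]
tr(P) = -9 - 3 = -12

The trace of a square matrix is the sum of its diagonal entries.
Diagonal entries of P: P[0][0] = -9, P[1][1] = -3.
tr(P) = -9 - 3 = -12.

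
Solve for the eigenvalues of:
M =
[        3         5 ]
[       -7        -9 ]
λ = -4, -2

Solve det(M - λI) = 0. For a 2×2 matrix the characteristic equation is λ² - (trace)λ + det = 0.
trace(M) = a + d = 3 - 9 = -6.
det(M) = a*d - b*c = (3)*(-9) - (5)*(-7) = -27 + 35 = 8.
Characteristic equation: λ² - (-6)λ + (8) = 0.
Discriminant = (-6)² - 4*(8) = 36 - 32 = 4.
λ = (-6 ± √4) / 2 = (-6 ± 2) / 2 = -4, -2.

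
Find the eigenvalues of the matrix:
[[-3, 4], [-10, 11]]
λ = 1 and λ = 7

Characteristic equation: det(A - λI) = 0
λ² - (trace)λ + (det) = 0
λ² - (8)λ + (7) = 0
λ² - 8λ + 7 = 0
Solving: λ = 1, 7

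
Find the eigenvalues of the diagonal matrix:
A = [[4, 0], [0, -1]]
λ₁ = 4, λ₂ = -1

The characteristic polynomial of A is det(A - λI) = (4 - λ)(-1 - λ) = 0.
The roots are λ = 4 and λ = -1, so the eigenvalues are the diagonal entries.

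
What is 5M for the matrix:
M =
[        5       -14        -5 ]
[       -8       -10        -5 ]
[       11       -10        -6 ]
5M =
[       25       -70       -25 ]
[      -40       -50       -25 ]
[       55       -50       -30 ]

Scalar multiplication is elementwise: (5M)[i][j] = 5 * M[i][j].
  (5M)[0][0] = 5 * (5) = 25
  (5M)[0][1] = 5 * (-14) = -70
  (5M)[0][2] = 5 * (-5) = -25
  (5M)[1][0] = 5 * (-8) = -40
  (5M)[1][1] = 5 * (-10) = -50
  (5M)[1][2] = 5 * (-5) = -25
  (5M)[2][0] = 5 * (11) = 55
  (5M)[2][1] = 5 * (-10) = -50
  (5M)[2][2] = 5 * (-6) = -30
5M =
[       25       -70       -25 ]
[      -40       -50       -25 ]
[       55       -50       -30 ]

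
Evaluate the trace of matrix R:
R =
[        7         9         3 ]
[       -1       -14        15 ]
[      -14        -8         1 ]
tr(R) = 7 - 14 + 1 = -6

The trace of a square matrix is the sum of its diagonal entries.
Diagonal entries of R: R[0][0] = 7, R[1][1] = -14, R[2][2] = 1.
tr(R) = 7 - 14 + 1 = -6.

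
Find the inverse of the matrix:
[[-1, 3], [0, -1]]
[[-1, -3], [0, -1]]

For [[a,b],[c,d]], inverse = (1/det)·[[d,-b],[-c,a]]
det = -1·-1 - 3·0 = 1
Inverse = (1/1)·[[-1, -3], [0, -1]]
        = [[-1, -3], [0, -1]]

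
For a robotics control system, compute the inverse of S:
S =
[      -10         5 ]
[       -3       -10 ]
det(S) = 115
S⁻¹ =
[    -2/23     -1/23 ]
[    3/115     -2/23 ]

For a 2×2 matrix S = [[a, b], [c, d]] with det(S) ≠ 0, S⁻¹ = (1/det(S)) * [[d, -b], [-c, a]].
det(S) = (-10)*(-10) - (5)*(-3) = 100 + 15 = 115.
S⁻¹ = (1/115) * [[-10, -5], [3, -10]].
Dividing each entry by 115 and reducing:
S⁻¹ =
[    -2/23     -1/23 ]
[    3/115     -2/23 ]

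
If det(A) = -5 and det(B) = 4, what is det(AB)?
-20

Use the multiplicative property of determinants: det(AB) = det(A)*det(B).
det(AB) = (-5)*(4) = -20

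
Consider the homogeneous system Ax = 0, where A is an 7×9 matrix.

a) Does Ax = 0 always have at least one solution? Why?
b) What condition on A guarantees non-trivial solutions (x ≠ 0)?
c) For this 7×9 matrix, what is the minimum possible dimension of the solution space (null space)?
a) Yes, x = 0 is always a solution. b) When A has linearly dependent columns (rank < n). c) Minimum nullity = 2.

a) x = 0 satisfies A·0 = 0, so the zero vector is always a solution.
b) Non-trivial solutions exist iff the columns of A are linearly dependent, equivalently rank(A) < n (the number of columns).
c) By rank-nullity, rank(A) + nullity(A) = n = 9. Since A has only 7 rows, rank(A) ≤ 7, so nullity(A) ≥ 9 - 7 = 2.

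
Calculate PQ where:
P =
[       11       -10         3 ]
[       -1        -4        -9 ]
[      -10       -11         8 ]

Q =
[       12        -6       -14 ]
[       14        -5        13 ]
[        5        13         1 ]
PQ =
[        7        23      -281 ]
[     -113       -91       -47 ]
[     -234       219         5 ]

Matrix multiplication: (PQ)[i][j] = sum over k of P[i][k] * Q[k][j].
  (PQ)[0][0] = (11)*(12) + (-10)*(14) + (3)*(5) = 7
  (PQ)[0][1] = (11)*(-6) + (-10)*(-5) + (3)*(13) = 23
  (PQ)[0][2] = (11)*(-14) + (-10)*(13) + (3)*(1) = -281
  (PQ)[1][0] = (-1)*(12) + (-4)*(14) + (-9)*(5) = -113
  (PQ)[1][1] = (-1)*(-6) + (-4)*(-5) + (-9)*(13) = -91
  (PQ)[1][2] = (-1)*(-14) + (-4)*(13) + (-9)*(1) = -47
  (PQ)[2][0] = (-10)*(12) + (-11)*(14) + (8)*(5) = -234
  (PQ)[2][1] = (-10)*(-6) + (-11)*(-5) + (8)*(13) = 219
  (PQ)[2][2] = (-10)*(-14) + (-11)*(13) + (8)*(1) = 5
PQ =
[        7        23      -281 ]
[     -113       -91       -47 ]
[     -234       219         5 ]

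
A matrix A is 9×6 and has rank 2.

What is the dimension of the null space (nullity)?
4

The rank-nullity theorem for an m×n matrix states:
rank(A) + nullity(A) = n (the number of columns).
Here n = 6 and rank(A) = 2, so nullity(A) = 6 - 2 = 4.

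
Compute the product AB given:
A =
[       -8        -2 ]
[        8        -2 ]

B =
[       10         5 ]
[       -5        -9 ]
AB =
[      -70       -22 ]
[       90        58 ]

Matrix multiplication: (AB)[i][j] = sum over k of A[i][k] * B[k][j].
  (AB)[0][0] = (-8)*(10) + (-2)*(-5) = -70
  (AB)[0][1] = (-8)*(5) + (-2)*(-9) = -22
  (AB)[1][0] = (8)*(10) + (-2)*(-5) = 90
  (AB)[1][1] = (8)*(5) + (-2)*(-9) = 58
AB =
[      -70       -22 ]
[       90        58 ]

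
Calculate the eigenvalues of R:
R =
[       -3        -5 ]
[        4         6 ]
λ = 1, 2

Solve det(R - λI) = 0. For a 2×2 matrix the characteristic equation is λ² - (trace)λ + det = 0.
trace(R) = a + d = -3 + 6 = 3.
det(R) = a*d - b*c = (-3)*(6) - (-5)*(4) = -18 + 20 = 2.
Characteristic equation: λ² - (3)λ + (2) = 0.
Discriminant = (3)² - 4*(2) = 9 - 8 = 1.
λ = (3 ± √1) / 2 = (3 ± 1) / 2 = 1, 2.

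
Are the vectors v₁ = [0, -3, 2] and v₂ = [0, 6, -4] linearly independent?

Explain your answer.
No, linearly dependent (v₂ = -2·v₁)

Check whether there is a scalar k with v₂ = k·v₁.
Comparing components, k = -2 satisfies -2·[0, -3, 2] = [0, 6, -4].
Since v₂ is a scalar multiple of v₁, the two vectors are linearly dependent.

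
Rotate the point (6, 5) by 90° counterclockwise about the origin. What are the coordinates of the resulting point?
(-5, 6)

Rotation matrix R(θ) = [[cos θ, -sin θ], [sin θ, cos θ]]; for θ = 90°:
R = [[0, -1], [1, 0]]
Result: R × [6, 5]ᵀ = [0·6 + (-1)·5, 1·6 + (0)·5]ᵀ = (-5, 6)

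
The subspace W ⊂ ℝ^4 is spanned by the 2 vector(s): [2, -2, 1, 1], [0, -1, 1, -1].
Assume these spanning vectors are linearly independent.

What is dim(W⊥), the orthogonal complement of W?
dim(W⊥) = 2

For any subspace W of ℝ^n, dim(W) + dim(W⊥) = n (the whole-space dimension).
Here the given 2 vectors are linearly independent, so dim(W) = 2.
Thus dim(W⊥) = n - dim(W) = 4 - 2 = 2.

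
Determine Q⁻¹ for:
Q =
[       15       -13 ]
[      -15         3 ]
det(Q) = -150
Q⁻¹ =
[    -1/50   -13/150 ]
[    -1/10     -1/10 ]

For a 2×2 matrix Q = [[a, b], [c, d]] with det(Q) ≠ 0, Q⁻¹ = (1/det(Q)) * [[d, -b], [-c, a]].
det(Q) = (15)*(3) - (-13)*(-15) = 45 - 195 = -150.
Q⁻¹ = (1/-150) * [[3, 13], [15, 15]].
Dividing each entry by -150 and reducing:
Q⁻¹ =
[    -1/50   -13/150 ]
[    -1/10     -1/10 ]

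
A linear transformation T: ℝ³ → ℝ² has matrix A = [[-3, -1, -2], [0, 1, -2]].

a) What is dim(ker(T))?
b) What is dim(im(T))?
dim(ker) = 1, dim(im) = 2

The two rows are not scalar multiples of one another (no single k satisfies row 2 = k × row 1), so they are linearly independent.
Thus rank(A) = 2.
dim(im(T)) = rank(A) = 2.
By the rank-nullity theorem applied to T: ℝ³ → ℝ², rank(A) + nullity(A) = 3 (the domain dimension), so dim(ker(T)) = 3 - 2 = 1.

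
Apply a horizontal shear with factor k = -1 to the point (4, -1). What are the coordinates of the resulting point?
(5, -1)

Shear matrix for horizontal shear with factor k = -1:
[[1, -1], [0, 1]]
Result: (4, -1) → (5, -1)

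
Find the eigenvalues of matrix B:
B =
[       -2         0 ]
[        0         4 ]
λ = -2, 4

Solve det(B - λI) = 0. For a 2×2 matrix the characteristic equation is λ² - (trace)λ + det = 0.
trace(B) = a + d = -2 + 4 = 2.
det(B) = a*d - b*c = (-2)*(4) - (0)*(0) = -8 - 0 = -8.
Characteristic equation: λ² - (2)λ + (-8) = 0.
Discriminant = (2)² - 4*(-8) = 4 + 32 = 36.
λ = (2 ± √36) / 2 = (2 ± 6) / 2 = -2, 4.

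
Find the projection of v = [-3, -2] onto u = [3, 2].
[-3, -2]

The projection of v onto u is proj_u(v) = ((v·u) / (u·u)) · u.
v·u = (-3)*(3) + (-2)*(2) = -13.
u·u = (3)*(3) + (2)*(2) = 13.
coefficient = -13 / 13 = -1.
proj_u(v) = -1 · [3, 2] = [-3, -2].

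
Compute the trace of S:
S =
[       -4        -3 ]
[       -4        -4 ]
tr(S) = -4 - 4 = -8

The trace of a square matrix is the sum of its diagonal entries.
Diagonal entries of S: S[0][0] = -4, S[1][1] = -4.
tr(S) = -4 - 4 = -8.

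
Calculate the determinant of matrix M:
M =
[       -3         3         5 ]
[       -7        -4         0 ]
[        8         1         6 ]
det(M) = 323

Expand along row 0 (cofactor expansion): det(M) = a*(e*i - f*h) - b*(d*i - f*g) + c*(d*h - e*g), where the 3×3 is [[a, b, c], [d, e, f], [g, h, i]].
Minor M_00 = (-4)*(6) - (0)*(1) = -24 - 0 = -24.
Minor M_01 = (-7)*(6) - (0)*(8) = -42 - 0 = -42.
Minor M_02 = (-7)*(1) - (-4)*(8) = -7 + 32 = 25.
det(M) = (-3)*(-24) - (3)*(-42) + (5)*(25) = 72 + 126 + 125 = 323.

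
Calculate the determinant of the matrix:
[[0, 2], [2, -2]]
-4

For a 2×2 matrix [[a, b], [c, d]], det = ad - bc
det = (0)(-2) - (2)(2) = 0 - 4 = -4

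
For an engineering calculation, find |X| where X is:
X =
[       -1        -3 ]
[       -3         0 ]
det(X) = -9

For a 2×2 matrix [[a, b], [c, d]], det = a*d - b*c.
det(X) = (-1)*(0) - (-3)*(-3) = 0 - 9 = -9.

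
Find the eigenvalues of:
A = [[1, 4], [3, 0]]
λ = -3, 4

Solve det(A - λI) = 0. For a 2×2 matrix this is λ² - (trace)λ + det = 0.
trace(A) = 1 + 0 = 1.
det(A) = (1)*(0) - (4)*(3) = 0 - 12 = -12.
Characteristic equation: λ² - (1)λ + (-12) = 0.
Discriminant: (1)² - 4*(-12) = 1 + 48 = 49.
Roots: λ = (1 ± √49) / 2 = -3, 4.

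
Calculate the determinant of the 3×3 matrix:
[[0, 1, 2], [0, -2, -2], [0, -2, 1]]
0

Expansion along first row:
det = 0·det([[-2,-2],[-2,1]]) - 1·det([[0,-2],[0,1]]) + 2·det([[0,-2],[0,-2]])
    = 0·(-2·1 - -2·-2) - 1·(0·1 - -2·0) + 2·(0·-2 - -2·0)
    = 0·-6 - 1·0 + 2·0
    = 0 + 0 + 0 = 0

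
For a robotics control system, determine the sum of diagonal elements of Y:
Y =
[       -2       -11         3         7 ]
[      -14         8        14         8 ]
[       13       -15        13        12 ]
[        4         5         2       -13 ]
tr(Y) = -2 + 8 + 13 - 13 = 6

The trace of a square matrix is the sum of its diagonal entries.
Diagonal entries of Y: Y[0][0] = -2, Y[1][1] = 8, Y[2][2] = 13, Y[3][3] = -13.
tr(Y) = -2 + 8 + 13 - 13 = 6.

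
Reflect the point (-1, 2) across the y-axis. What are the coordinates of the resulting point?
(1, 2)

Reflection across y-axis: (-1, 2) → (1, 2)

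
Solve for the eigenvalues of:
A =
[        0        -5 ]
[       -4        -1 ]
λ = -5, 4

Solve det(A - λI) = 0. For a 2×2 matrix the characteristic equation is λ² - (trace)λ + det = 0.
trace(A) = a + d = 0 - 1 = -1.
det(A) = a*d - b*c = (0)*(-1) - (-5)*(-4) = 0 - 20 = -20.
Characteristic equation: λ² - (-1)λ + (-20) = 0.
Discriminant = (-1)² - 4*(-20) = 1 + 80 = 81.
λ = (-1 ± √81) / 2 = (-1 ± 9) / 2 = -5, 4.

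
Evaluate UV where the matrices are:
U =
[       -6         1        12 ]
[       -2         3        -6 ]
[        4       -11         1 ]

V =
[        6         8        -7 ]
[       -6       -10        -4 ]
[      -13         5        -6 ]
UV =
[     -198         2       -34 ]
[       48       -76        38 ]
[       77       147        10 ]

Matrix multiplication: (UV)[i][j] = sum over k of U[i][k] * V[k][j].
  (UV)[0][0] = (-6)*(6) + (1)*(-6) + (12)*(-13) = -198
  (UV)[0][1] = (-6)*(8) + (1)*(-10) + (12)*(5) = 2
  (UV)[0][2] = (-6)*(-7) + (1)*(-4) + (12)*(-6) = -34
  (UV)[1][0] = (-2)*(6) + (3)*(-6) + (-6)*(-13) = 48
  (UV)[1][1] = (-2)*(8) + (3)*(-10) + (-6)*(5) = -76
  (UV)[1][2] = (-2)*(-7) + (3)*(-4) + (-6)*(-6) = 38
  (UV)[2][0] = (4)*(6) + (-11)*(-6) + (1)*(-13) = 77
  (UV)[2][1] = (4)*(8) + (-11)*(-10) + (1)*(5) = 147
  (UV)[2][2] = (4)*(-7) + (-11)*(-4) + (1)*(-6) = 10
UV =
[     -198         2       -34 ]
[       48       -76        38 ]
[       77       147        10 ]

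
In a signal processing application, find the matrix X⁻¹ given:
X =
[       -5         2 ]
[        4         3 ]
det(X) = -23
X⁻¹ =
[    -3/23      2/23 ]
[     4/23      5/23 ]

For a 2×2 matrix X = [[a, b], [c, d]] with det(X) ≠ 0, X⁻¹ = (1/det(X)) * [[d, -b], [-c, a]].
det(X) = (-5)*(3) - (2)*(4) = -15 - 8 = -23.
X⁻¹ = (1/-23) * [[3, -2], [-4, -5]].
Dividing each entry by -23 and reducing:
X⁻¹ =
[    -3/23      2/23 ]
[     4/23      5/23 ]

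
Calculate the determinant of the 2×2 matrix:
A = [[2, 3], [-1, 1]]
5

For A = [[a, b], [c, d]], det(A) = a*d - b*c.
det(A) = (2)*(1) - (3)*(-1) = 2 - -3 = 5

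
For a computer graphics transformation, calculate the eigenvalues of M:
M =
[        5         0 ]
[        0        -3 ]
λ = -3, 5

Solve det(M - λI) = 0. For a 2×2 matrix the characteristic equation is λ² - (trace)λ + det = 0.
trace(M) = a + d = 5 - 3 = 2.
det(M) = a*d - b*c = (5)*(-3) - (0)*(0) = -15 - 0 = -15.
Characteristic equation: λ² - (2)λ + (-15) = 0.
Discriminant = (2)² - 4*(-15) = 4 + 60 = 64.
λ = (2 ± √64) / 2 = (2 ± 8) / 2 = -3, 5.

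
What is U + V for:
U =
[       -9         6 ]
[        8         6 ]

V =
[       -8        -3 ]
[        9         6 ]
U + V =
[      -17         3 ]
[       17        12 ]

Matrix addition is elementwise: (U+V)[i][j] = U[i][j] + V[i][j].
  (U+V)[0][0] = (-9) + (-8) = -17
  (U+V)[0][1] = (6) + (-3) = 3
  (U+V)[1][0] = (8) + (9) = 17
  (U+V)[1][1] = (6) + (6) = 12
U + V =
[      -17         3 ]
[       17        12 ]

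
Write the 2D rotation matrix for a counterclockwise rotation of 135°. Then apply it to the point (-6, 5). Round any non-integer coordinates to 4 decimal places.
R = [[-√2/2, -√2/2], [√2/2, -√2/2]]; R·(-6, 5) = (0.7071, -7.7782)

Rotation matrix formula: R(θ) = [[cos θ, -sin θ], [sin θ, cos θ]]
For θ = 135°:
cos(135°) = -√2/2
sin(135°) = √2/2
R = [[-√2/2, -√2/2], [√2/2, -√2/2]]
Apply to (-6, 5): [-√2/2·-6 + (-√2/2)·5, √2/2·-6 + -√2/2·5] = (0.7071, -7.7782)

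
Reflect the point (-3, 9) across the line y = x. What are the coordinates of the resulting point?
(9, -3)

Reflection across line y = x: (-3, 9) → (9, -3)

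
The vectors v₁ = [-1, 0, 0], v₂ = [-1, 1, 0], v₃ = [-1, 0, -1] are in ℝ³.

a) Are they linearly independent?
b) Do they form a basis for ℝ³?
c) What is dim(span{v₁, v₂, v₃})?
Yes independent, yes basis, dim = 3

Stack v₁, v₂, v₃ as rows of a 3×3 matrix.
[[-1, 0, 0]; [-1, 1, 0]; [-1, 0, -1]] is already lower triangular with nonzero diagonal entries (-1, 1, -1), so its determinant is the product of the diagonal entries, det = (-1)·(1)·(-1) = 1 ≠ 0, and the rows are linearly independent.
Three linearly independent vectors in ℝ³ form a basis for ℝ³, so dim(span{v₁,v₂,v₃}) = 3.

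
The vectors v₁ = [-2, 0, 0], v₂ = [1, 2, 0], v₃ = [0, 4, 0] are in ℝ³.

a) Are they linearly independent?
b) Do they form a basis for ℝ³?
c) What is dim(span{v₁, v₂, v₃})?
Not independent, not a basis, dim(span) = 2

Check whether v₃ can be written as a linear combination of v₁ and v₂.
v₃ = (1)·v₁ + (2)·v₂ = [0, 4, 0], so the three vectors are linearly dependent.
Thus they do not form a basis for ℝ³, and dim(span{v₁, v₂, v₃}) = 2 (spanned by v₁ and v₂).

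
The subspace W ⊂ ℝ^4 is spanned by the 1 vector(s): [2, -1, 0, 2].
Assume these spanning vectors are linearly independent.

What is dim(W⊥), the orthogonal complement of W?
dim(W⊥) = 3

For any subspace W of ℝ^n, dim(W) + dim(W⊥) = n (the whole-space dimension).
Here the given 1 vectors are linearly independent, so dim(W) = 1.
Thus dim(W⊥) = n - dim(W) = 4 - 1 = 3.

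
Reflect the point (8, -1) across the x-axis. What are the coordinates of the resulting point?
(8, 1)

Reflection across x-axis: (8, -1) → (8, 1)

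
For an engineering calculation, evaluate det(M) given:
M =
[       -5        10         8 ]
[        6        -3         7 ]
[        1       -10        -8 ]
det(M) = -376

Expand along row 0 (cofactor expansion): det(M) = a*(e*i - f*h) - b*(d*i - f*g) + c*(d*h - e*g), where the 3×3 is [[a, b, c], [d, e, f], [g, h, i]].
Minor M_00 = (-3)*(-8) - (7)*(-10) = 24 + 70 = 94.
Minor M_01 = (6)*(-8) - (7)*(1) = -48 - 7 = -55.
Minor M_02 = (6)*(-10) - (-3)*(1) = -60 + 3 = -57.
det(M) = (-5)*(94) - (10)*(-55) + (8)*(-57) = -470 + 550 - 456 = -376.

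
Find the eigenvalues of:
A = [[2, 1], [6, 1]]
λ = -1, 4

Solve det(A - λI) = 0. For a 2×2 matrix this is λ² - (trace)λ + det = 0.
trace(A) = 2 + 1 = 3.
det(A) = (2)*(1) - (1)*(6) = 2 - 6 = -4.
Characteristic equation: λ² - (3)λ + (-4) = 0.
Discriminant: (3)² - 4*(-4) = 9 + 16 = 25.
Roots: λ = (3 ± √25) / 2 = -1, 4.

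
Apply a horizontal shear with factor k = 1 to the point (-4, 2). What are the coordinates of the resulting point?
(-2, 2)

Shear matrix for horizontal shear with factor k = 1:
[[1, 1], [0, 1]]
Result: (-4, 2) → (-2, 2)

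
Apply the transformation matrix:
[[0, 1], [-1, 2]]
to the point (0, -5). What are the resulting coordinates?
(-5, -10)

Matrix multiplication:
[[0, 1], [-1, 2]] × [0, -5]ᵀ
= [0×0 + 1×-5, -1×0 + 2×-5]ᵀ
= [-5.0000, -10.0000]ᵀ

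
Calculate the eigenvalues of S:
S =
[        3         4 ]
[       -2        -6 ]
λ = -5, 2

Solve det(S - λI) = 0. For a 2×2 matrix the characteristic equation is λ² - (trace)λ + det = 0.
trace(S) = a + d = 3 - 6 = -3.
det(S) = a*d - b*c = (3)*(-6) - (4)*(-2) = -18 + 8 = -10.
Characteristic equation: λ² - (-3)λ + (-10) = 0.
Discriminant = (-3)² - 4*(-10) = 9 + 40 = 49.
λ = (-3 ± √49) / 2 = (-3 ± 7) / 2 = -5, 2.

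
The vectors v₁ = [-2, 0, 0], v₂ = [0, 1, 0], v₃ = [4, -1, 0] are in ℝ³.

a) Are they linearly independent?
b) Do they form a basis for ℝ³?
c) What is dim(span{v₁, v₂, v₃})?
Not independent, not a basis, dim(span) = 2

Check whether v₃ can be written as a linear combination of v₁ and v₂.
v₃ = (-2)·v₁ + (-1)·v₂ = [4, -1, 0], so the three vectors are linearly dependent.
Thus they do not form a basis for ℝ³, and dim(span{v₁, v₂, v₃}) = 2 (spanned by v₁ and v₂).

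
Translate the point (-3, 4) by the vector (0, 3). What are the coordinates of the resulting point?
(-3, 7)

Translation by (0, 3):
x' = -3 + 0 = -3
y' = 4 + 3 = 7
Homogeneous matrix: [[1, 0, 0], [0, 1, 3], [0, 0, 1]]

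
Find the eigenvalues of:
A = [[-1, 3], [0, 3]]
λ = -1, 3

Solve det(A - λI) = 0. For a 2×2 matrix this is λ² - (trace)λ + det = 0.
trace(A) = -1 + 3 = 2.
det(A) = (-1)*(3) - (3)*(0) = -3 - 0 = -3.
Characteristic equation: λ² - (2)λ + (-3) = 0.
Discriminant: (2)² - 4*(-3) = 4 + 12 = 16.
Roots: λ = (2 ± √16) / 2 = -1, 3.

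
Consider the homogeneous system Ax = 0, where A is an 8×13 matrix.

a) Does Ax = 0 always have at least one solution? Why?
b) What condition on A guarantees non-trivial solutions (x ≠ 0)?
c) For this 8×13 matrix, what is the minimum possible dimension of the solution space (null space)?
a) Yes, x = 0 is always a solution. b) When A has linearly dependent columns (rank < n). c) Minimum nullity = 5.

a) x = 0 satisfies A·0 = 0, so the zero vector is always a solution.
b) Non-trivial solutions exist iff the columns of A are linearly dependent, equivalently rank(A) < n (the number of columns).
c) By rank-nullity, rank(A) + nullity(A) = n = 13. Since A has only 8 rows, rank(A) ≤ 8, so nullity(A) ≥ 13 - 8 = 5.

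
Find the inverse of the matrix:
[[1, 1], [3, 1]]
[[-1/2, 1/2], [3/2, -1/2]]

For [[a,b],[c,d]], inverse = (1/det)·[[d,-b],[-c,a]]
det = 1·1 - 1·3 = -2
Inverse = (1/-2)·[[1, -1], [-3, 1]]
        = [[-1/2, 1/2], [3/2, -1/2]]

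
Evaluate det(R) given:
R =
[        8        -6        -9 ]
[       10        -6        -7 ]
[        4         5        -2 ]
det(R) = -242

Expand along row 0 (cofactor expansion): det(R) = a*(e*i - f*h) - b*(d*i - f*g) + c*(d*h - e*g), where the 3×3 is [[a, b, c], [d, e, f], [g, h, i]].
Minor M_00 = (-6)*(-2) - (-7)*(5) = 12 + 35 = 47.
Minor M_01 = (10)*(-2) - (-7)*(4) = -20 + 28 = 8.
Minor M_02 = (10)*(5) - (-6)*(4) = 50 + 24 = 74.
det(R) = (8)*(47) - (-6)*(8) + (-9)*(74) = 376 + 48 - 666 = -242.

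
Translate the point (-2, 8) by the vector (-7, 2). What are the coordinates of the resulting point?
(-9, 10)

Translation by (-7, 2):
x' = -2 + -7 = -9
y' = 8 + 2 = 10
Homogeneous matrix: [[1, 0, -7], [0, 1, 2], [0, 0, 1]]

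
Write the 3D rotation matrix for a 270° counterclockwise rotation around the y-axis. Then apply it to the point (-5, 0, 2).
R = [[0, 0, -1], [0, 1, 0], [1, 0, 0]]; R·(-5, 0, 2) = (-2, 0, -5)

Rotation matrix for 270° around y-axis:
cos(270°) = 0, sin(270°) = -1
R = [[0, 0, -1], [0, 1, 0], [1, 0, 0]]
Apply to (-5, 0, 2): R·[-5, 0, 2]ᵀ = (-2, 0, -5)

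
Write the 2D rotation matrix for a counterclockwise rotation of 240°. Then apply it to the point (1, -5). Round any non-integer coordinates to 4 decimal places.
R = [[-1/2, √3/2], [-√3/2, -1/2]]; R·(1, -5) = (-4.8301, 1.6340)

Rotation matrix formula: R(θ) = [[cos θ, -sin θ], [sin θ, cos θ]]
For θ = 240°:
cos(240°) = -1/2
sin(240°) = -√3/2
R = [[-1/2, √3/2], [-√3/2, -1/2]]
Apply to (1, -5): [-1/2·1 + (√3/2)·-5, -√3/2·1 + -1/2·-5] = (-4.8301, 1.6340)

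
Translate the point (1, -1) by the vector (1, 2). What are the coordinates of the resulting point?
(2, 1)

Translation by (1, 2):
x' = 1 + 1 = 2
y' = -1 + 2 = 1
Homogeneous matrix: [[1, 0, 1], [0, 1, 2], [0, 0, 1]]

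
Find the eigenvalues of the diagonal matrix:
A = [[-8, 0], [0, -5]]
λ₁ = -8, λ₂ = -5

The characteristic polynomial of A is det(A - λI) = (-8 - λ)(-5 - λ) = 0.
The roots are λ = -8 and λ = -5, so the eigenvalues are the diagonal entries.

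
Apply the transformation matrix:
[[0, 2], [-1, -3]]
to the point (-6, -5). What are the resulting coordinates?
(-10, 21)

Matrix multiplication:
[[0, 2], [-1, -3]] × [-6, -5]ᵀ
= [0×-6 + 2×-5, -1×-6 + -3×-5]ᵀ
= [-10.0000, 21.0000]ᵀ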